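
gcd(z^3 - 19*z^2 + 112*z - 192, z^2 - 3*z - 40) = z - 8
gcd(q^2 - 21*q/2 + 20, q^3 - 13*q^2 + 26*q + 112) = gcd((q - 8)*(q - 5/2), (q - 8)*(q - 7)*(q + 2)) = q - 8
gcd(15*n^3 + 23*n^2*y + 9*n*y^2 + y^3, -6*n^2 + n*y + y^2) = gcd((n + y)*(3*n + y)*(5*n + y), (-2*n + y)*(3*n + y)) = 3*n + y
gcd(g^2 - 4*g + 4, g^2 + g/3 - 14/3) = g - 2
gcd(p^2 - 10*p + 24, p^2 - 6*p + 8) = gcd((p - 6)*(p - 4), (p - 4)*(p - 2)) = p - 4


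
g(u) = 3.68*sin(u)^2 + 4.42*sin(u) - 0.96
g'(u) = 7.36*sin(u)*cos(u) + 4.42*cos(u)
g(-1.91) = -1.86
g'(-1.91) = 0.84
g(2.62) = 2.16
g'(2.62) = -7.01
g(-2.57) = -2.27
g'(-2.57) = -0.37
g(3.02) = -0.37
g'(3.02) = -5.27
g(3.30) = -1.57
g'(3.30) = -3.22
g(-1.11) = -1.97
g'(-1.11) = -0.97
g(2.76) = 1.20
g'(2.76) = -6.65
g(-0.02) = -1.05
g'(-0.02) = 4.27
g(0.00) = -0.96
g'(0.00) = 4.42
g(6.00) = -1.91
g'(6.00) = 2.27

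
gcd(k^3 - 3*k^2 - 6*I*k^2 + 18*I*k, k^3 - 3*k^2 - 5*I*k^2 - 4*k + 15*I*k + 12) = k - 3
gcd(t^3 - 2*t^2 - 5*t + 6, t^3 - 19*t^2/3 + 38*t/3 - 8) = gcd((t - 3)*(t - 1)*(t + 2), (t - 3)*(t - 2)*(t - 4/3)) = t - 3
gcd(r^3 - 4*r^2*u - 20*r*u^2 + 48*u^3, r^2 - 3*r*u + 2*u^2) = r - 2*u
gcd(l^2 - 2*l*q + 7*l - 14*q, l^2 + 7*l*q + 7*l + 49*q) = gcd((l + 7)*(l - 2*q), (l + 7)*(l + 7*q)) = l + 7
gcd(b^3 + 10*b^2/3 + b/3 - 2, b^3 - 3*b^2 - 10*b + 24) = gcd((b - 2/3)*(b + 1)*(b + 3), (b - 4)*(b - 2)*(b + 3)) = b + 3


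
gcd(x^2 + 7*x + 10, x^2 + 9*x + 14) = x + 2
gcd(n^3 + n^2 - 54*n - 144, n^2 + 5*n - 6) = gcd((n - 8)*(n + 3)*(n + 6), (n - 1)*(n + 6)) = n + 6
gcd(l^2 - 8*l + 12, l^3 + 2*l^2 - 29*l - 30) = 1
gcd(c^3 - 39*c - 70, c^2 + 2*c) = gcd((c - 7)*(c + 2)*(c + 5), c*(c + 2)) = c + 2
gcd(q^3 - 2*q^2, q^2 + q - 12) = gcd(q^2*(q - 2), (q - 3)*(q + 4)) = 1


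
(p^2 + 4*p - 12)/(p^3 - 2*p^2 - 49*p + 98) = (p + 6)/(p^2 - 49)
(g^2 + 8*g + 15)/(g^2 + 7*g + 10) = (g + 3)/(g + 2)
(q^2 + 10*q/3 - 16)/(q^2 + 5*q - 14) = (q^2 + 10*q/3 - 16)/(q^2 + 5*q - 14)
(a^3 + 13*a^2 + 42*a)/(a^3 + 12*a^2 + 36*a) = (a + 7)/(a + 6)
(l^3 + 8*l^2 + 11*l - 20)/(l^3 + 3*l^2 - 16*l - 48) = (l^2 + 4*l - 5)/(l^2 - l - 12)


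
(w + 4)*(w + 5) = w^2 + 9*w + 20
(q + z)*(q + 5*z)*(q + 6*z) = q^3 + 12*q^2*z + 41*q*z^2 + 30*z^3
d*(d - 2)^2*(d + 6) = d^4 + 2*d^3 - 20*d^2 + 24*d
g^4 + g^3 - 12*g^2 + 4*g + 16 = (g - 2)^2*(g + 1)*(g + 4)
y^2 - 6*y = y*(y - 6)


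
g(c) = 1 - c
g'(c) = -1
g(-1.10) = 2.10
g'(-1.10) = -1.00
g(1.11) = -0.11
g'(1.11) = -1.00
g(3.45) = -2.45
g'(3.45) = -1.00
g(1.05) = -0.05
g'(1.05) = -1.00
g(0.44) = 0.56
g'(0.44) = -1.00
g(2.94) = -1.94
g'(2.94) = -1.00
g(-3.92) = 4.92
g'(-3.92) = -1.00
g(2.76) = -1.76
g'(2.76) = -1.00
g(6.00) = -5.00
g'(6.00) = -1.00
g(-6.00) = 7.00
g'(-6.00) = -1.00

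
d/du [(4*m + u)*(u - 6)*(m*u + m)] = m*(8*m*u - 20*m + 3*u^2 - 10*u - 6)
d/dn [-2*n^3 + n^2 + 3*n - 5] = -6*n^2 + 2*n + 3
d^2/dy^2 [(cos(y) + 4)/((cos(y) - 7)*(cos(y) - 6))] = (-29*(1 - cos(y)^2)^2 - cos(y)^5 + 410*cos(y)^3 - 584*cos(y)^2 - 4512*cos(y) + 2137)/((cos(y) - 7)^3*(cos(y) - 6)^3)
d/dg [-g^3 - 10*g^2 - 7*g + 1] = -3*g^2 - 20*g - 7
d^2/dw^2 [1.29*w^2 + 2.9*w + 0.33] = 2.58000000000000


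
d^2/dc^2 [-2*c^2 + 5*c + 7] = -4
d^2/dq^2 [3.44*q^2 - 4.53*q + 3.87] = 6.88000000000000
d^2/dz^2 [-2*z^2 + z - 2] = -4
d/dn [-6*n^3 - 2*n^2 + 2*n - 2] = -18*n^2 - 4*n + 2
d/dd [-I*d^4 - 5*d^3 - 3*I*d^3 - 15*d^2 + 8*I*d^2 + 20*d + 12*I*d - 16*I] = -4*I*d^3 + d^2*(-15 - 9*I) + d*(-30 + 16*I) + 20 + 12*I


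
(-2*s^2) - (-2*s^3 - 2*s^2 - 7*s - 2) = 2*s^3 + 7*s + 2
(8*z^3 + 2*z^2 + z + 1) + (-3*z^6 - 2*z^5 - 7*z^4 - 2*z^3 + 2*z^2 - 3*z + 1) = -3*z^6 - 2*z^5 - 7*z^4 + 6*z^3 + 4*z^2 - 2*z + 2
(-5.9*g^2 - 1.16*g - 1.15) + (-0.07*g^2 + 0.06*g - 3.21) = -5.97*g^2 - 1.1*g - 4.36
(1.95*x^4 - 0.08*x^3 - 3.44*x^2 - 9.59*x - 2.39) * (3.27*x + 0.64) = 6.3765*x^5 + 0.9864*x^4 - 11.3*x^3 - 33.5609*x^2 - 13.9529*x - 1.5296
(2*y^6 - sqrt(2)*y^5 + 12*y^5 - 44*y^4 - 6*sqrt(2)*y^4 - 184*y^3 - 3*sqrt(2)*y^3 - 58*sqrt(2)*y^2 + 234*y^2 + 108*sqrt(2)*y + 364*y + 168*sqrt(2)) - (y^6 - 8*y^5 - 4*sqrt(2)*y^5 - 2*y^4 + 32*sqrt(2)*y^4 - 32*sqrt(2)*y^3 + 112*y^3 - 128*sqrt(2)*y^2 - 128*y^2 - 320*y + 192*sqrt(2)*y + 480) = y^6 + 3*sqrt(2)*y^5 + 20*y^5 - 38*sqrt(2)*y^4 - 42*y^4 - 296*y^3 + 29*sqrt(2)*y^3 + 70*sqrt(2)*y^2 + 362*y^2 - 84*sqrt(2)*y + 684*y - 480 + 168*sqrt(2)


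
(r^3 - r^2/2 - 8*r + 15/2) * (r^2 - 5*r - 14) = r^5 - 11*r^4/2 - 39*r^3/2 + 109*r^2/2 + 149*r/2 - 105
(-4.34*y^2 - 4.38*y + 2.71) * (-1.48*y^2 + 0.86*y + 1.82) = 6.4232*y^4 + 2.75*y^3 - 15.6764*y^2 - 5.641*y + 4.9322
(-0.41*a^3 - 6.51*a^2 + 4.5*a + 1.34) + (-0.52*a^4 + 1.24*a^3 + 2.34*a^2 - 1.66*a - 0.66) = -0.52*a^4 + 0.83*a^3 - 4.17*a^2 + 2.84*a + 0.68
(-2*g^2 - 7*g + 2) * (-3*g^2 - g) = 6*g^4 + 23*g^3 + g^2 - 2*g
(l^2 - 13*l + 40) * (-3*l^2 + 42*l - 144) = -3*l^4 + 81*l^3 - 810*l^2 + 3552*l - 5760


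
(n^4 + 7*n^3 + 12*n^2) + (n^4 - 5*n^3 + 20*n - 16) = 2*n^4 + 2*n^3 + 12*n^2 + 20*n - 16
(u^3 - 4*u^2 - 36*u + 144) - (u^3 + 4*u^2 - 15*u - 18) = -8*u^2 - 21*u + 162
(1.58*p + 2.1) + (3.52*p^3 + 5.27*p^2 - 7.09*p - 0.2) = 3.52*p^3 + 5.27*p^2 - 5.51*p + 1.9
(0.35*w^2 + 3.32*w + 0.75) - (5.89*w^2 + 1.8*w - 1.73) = -5.54*w^2 + 1.52*w + 2.48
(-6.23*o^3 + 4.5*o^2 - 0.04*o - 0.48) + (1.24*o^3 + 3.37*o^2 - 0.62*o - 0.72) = -4.99*o^3 + 7.87*o^2 - 0.66*o - 1.2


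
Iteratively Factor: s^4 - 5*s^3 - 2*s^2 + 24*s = (s)*(s^3 - 5*s^2 - 2*s + 24) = s*(s - 3)*(s^2 - 2*s - 8) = s*(s - 3)*(s + 2)*(s - 4)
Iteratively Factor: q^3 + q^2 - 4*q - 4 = (q + 1)*(q^2 - 4) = (q - 2)*(q + 1)*(q + 2)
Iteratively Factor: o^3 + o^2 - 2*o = (o + 2)*(o^2 - o) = (o - 1)*(o + 2)*(o)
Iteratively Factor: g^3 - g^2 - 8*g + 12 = (g - 2)*(g^2 + g - 6) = (g - 2)^2*(g + 3)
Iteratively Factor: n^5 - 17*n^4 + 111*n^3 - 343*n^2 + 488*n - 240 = (n - 1)*(n^4 - 16*n^3 + 95*n^2 - 248*n + 240) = (n - 5)*(n - 1)*(n^3 - 11*n^2 + 40*n - 48) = (n - 5)*(n - 3)*(n - 1)*(n^2 - 8*n + 16) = (n - 5)*(n - 4)*(n - 3)*(n - 1)*(n - 4)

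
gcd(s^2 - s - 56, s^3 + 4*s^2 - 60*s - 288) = s - 8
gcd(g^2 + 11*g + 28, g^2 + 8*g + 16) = g + 4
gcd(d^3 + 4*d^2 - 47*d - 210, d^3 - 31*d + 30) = d + 6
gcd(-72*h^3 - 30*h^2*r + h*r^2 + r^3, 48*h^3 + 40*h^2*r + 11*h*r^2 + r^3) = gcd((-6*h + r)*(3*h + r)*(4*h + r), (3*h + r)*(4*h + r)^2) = 12*h^2 + 7*h*r + r^2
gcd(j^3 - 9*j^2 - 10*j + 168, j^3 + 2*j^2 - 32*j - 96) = j^2 - 2*j - 24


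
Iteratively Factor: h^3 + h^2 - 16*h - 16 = (h - 4)*(h^2 + 5*h + 4) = (h - 4)*(h + 4)*(h + 1)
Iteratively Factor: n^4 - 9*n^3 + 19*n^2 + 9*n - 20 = (n - 4)*(n^3 - 5*n^2 - n + 5) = (n - 4)*(n - 1)*(n^2 - 4*n - 5) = (n - 5)*(n - 4)*(n - 1)*(n + 1)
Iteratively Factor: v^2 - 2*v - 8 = (v + 2)*(v - 4)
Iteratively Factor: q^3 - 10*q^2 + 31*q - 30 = (q - 5)*(q^2 - 5*q + 6) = (q - 5)*(q - 2)*(q - 3)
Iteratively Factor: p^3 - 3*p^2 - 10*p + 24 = (p - 2)*(p^2 - p - 12) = (p - 4)*(p - 2)*(p + 3)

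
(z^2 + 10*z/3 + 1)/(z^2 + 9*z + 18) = (z + 1/3)/(z + 6)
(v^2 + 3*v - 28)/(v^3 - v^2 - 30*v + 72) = (v + 7)/(v^2 + 3*v - 18)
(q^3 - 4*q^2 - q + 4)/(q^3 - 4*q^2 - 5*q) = (q^2 - 5*q + 4)/(q*(q - 5))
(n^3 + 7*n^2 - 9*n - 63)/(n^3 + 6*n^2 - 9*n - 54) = (n + 7)/(n + 6)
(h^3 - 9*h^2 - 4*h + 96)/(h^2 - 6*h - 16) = (h^2 - h - 12)/(h + 2)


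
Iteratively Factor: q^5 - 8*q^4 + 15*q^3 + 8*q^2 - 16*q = (q - 4)*(q^4 - 4*q^3 - q^2 + 4*q) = (q - 4)*(q - 1)*(q^3 - 3*q^2 - 4*q) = (q - 4)*(q - 1)*(q + 1)*(q^2 - 4*q) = q*(q - 4)*(q - 1)*(q + 1)*(q - 4)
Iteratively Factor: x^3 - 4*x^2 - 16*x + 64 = (x - 4)*(x^2 - 16) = (x - 4)*(x + 4)*(x - 4)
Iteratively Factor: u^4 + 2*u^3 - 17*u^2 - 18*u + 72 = (u + 3)*(u^3 - u^2 - 14*u + 24) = (u - 2)*(u + 3)*(u^2 + u - 12) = (u - 3)*(u - 2)*(u + 3)*(u + 4)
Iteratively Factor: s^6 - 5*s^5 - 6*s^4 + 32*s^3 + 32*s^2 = (s + 2)*(s^5 - 7*s^4 + 8*s^3 + 16*s^2) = (s + 1)*(s + 2)*(s^4 - 8*s^3 + 16*s^2) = s*(s + 1)*(s + 2)*(s^3 - 8*s^2 + 16*s) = s*(s - 4)*(s + 1)*(s + 2)*(s^2 - 4*s) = s^2*(s - 4)*(s + 1)*(s + 2)*(s - 4)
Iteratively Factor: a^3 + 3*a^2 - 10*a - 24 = (a - 3)*(a^2 + 6*a + 8) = (a - 3)*(a + 4)*(a + 2)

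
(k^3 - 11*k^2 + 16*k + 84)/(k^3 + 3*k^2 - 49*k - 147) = (k^2 - 4*k - 12)/(k^2 + 10*k + 21)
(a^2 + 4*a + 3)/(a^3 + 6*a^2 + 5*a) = (a + 3)/(a*(a + 5))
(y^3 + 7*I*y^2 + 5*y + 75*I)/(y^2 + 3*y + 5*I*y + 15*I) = (y^2 + 2*I*y + 15)/(y + 3)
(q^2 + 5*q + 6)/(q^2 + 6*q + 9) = (q + 2)/(q + 3)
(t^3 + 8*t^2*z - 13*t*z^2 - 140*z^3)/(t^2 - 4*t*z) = t + 12*z + 35*z^2/t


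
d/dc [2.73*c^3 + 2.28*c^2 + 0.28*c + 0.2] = 8.19*c^2 + 4.56*c + 0.28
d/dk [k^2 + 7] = 2*k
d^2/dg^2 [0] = 0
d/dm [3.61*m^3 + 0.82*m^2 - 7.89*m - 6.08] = 10.83*m^2 + 1.64*m - 7.89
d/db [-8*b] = -8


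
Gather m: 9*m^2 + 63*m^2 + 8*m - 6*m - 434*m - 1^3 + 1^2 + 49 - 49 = 72*m^2 - 432*m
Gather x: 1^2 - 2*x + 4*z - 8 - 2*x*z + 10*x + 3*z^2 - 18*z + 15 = x*(8 - 2*z) + 3*z^2 - 14*z + 8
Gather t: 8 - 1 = 7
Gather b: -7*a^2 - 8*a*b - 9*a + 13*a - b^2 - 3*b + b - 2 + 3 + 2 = -7*a^2 + 4*a - b^2 + b*(-8*a - 2) + 3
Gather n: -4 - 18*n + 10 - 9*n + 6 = 12 - 27*n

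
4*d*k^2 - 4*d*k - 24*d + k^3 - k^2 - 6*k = (4*d + k)*(k - 3)*(k + 2)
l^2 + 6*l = l*(l + 6)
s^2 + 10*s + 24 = (s + 4)*(s + 6)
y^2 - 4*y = y*(y - 4)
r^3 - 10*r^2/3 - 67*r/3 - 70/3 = (r - 7)*(r + 5/3)*(r + 2)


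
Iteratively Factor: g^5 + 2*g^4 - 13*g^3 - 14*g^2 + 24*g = (g - 1)*(g^4 + 3*g^3 - 10*g^2 - 24*g) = (g - 1)*(g + 2)*(g^3 + g^2 - 12*g) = (g - 1)*(g + 2)*(g + 4)*(g^2 - 3*g) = g*(g - 1)*(g + 2)*(g + 4)*(g - 3)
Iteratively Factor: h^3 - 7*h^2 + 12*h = (h - 4)*(h^2 - 3*h) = (h - 4)*(h - 3)*(h)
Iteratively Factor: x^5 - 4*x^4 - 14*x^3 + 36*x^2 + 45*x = (x + 3)*(x^4 - 7*x^3 + 7*x^2 + 15*x) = (x - 3)*(x + 3)*(x^3 - 4*x^2 - 5*x) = (x - 5)*(x - 3)*(x + 3)*(x^2 + x) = (x - 5)*(x - 3)*(x + 1)*(x + 3)*(x)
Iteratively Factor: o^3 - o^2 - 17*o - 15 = (o + 1)*(o^2 - 2*o - 15) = (o - 5)*(o + 1)*(o + 3)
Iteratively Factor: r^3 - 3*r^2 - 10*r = (r - 5)*(r^2 + 2*r) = r*(r - 5)*(r + 2)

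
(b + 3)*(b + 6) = b^2 + 9*b + 18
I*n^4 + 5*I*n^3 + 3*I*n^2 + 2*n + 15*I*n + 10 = (n + 5)*(n - I)*(n + 2*I)*(I*n + 1)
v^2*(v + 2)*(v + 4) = v^4 + 6*v^3 + 8*v^2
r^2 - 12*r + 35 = (r - 7)*(r - 5)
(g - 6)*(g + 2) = g^2 - 4*g - 12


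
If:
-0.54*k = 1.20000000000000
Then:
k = -2.22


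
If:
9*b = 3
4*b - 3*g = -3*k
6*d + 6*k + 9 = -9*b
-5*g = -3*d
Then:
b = 1/3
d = -35/36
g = -7/12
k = -37/36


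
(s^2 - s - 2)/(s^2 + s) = (s - 2)/s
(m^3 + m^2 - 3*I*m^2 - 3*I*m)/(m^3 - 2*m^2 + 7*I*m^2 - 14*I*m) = (m^2 + m*(1 - 3*I) - 3*I)/(m^2 + m*(-2 + 7*I) - 14*I)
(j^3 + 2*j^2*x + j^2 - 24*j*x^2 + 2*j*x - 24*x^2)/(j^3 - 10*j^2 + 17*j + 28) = (j^2 + 2*j*x - 24*x^2)/(j^2 - 11*j + 28)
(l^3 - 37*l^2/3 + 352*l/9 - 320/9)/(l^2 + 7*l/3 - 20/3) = (3*l^2 - 32*l + 64)/(3*(l + 4))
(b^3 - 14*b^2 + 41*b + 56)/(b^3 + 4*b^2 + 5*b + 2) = (b^2 - 15*b + 56)/(b^2 + 3*b + 2)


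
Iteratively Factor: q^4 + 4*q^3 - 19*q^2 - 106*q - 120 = (q + 2)*(q^3 + 2*q^2 - 23*q - 60) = (q + 2)*(q + 3)*(q^2 - q - 20) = (q + 2)*(q + 3)*(q + 4)*(q - 5)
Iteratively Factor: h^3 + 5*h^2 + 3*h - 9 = (h - 1)*(h^2 + 6*h + 9) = (h - 1)*(h + 3)*(h + 3)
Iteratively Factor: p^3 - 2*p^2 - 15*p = (p)*(p^2 - 2*p - 15) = p*(p + 3)*(p - 5)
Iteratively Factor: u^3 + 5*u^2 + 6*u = (u + 2)*(u^2 + 3*u) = (u + 2)*(u + 3)*(u)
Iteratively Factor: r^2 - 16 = (r + 4)*(r - 4)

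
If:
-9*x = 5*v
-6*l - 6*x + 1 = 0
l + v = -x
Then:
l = 2/27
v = -1/6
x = 5/54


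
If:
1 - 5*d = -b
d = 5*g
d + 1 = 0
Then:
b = -6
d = -1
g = -1/5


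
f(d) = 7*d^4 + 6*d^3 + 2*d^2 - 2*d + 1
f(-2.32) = 144.27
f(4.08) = 2373.36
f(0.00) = 1.00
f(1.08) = 18.25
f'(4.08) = 2215.64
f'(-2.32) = -264.04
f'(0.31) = 1.80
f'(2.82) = 780.34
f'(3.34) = 1255.43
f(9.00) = 50446.00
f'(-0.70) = -5.58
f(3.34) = 1111.32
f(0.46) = 1.40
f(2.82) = 588.50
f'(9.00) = 21904.00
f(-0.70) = 3.00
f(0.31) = 0.82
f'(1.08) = 58.59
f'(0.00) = -2.00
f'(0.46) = 6.37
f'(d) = 28*d^3 + 18*d^2 + 4*d - 2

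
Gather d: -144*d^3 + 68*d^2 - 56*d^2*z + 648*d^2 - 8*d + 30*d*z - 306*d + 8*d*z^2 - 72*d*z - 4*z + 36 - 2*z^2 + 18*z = -144*d^3 + d^2*(716 - 56*z) + d*(8*z^2 - 42*z - 314) - 2*z^2 + 14*z + 36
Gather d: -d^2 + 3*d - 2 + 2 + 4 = -d^2 + 3*d + 4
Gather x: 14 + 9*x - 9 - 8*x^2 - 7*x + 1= -8*x^2 + 2*x + 6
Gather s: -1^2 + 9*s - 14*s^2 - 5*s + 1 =-14*s^2 + 4*s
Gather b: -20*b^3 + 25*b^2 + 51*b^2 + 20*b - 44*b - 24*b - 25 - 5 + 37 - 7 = -20*b^3 + 76*b^2 - 48*b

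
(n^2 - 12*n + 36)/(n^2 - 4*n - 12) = (n - 6)/(n + 2)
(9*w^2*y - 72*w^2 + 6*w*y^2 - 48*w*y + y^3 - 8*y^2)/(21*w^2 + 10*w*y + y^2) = (3*w*y - 24*w + y^2 - 8*y)/(7*w + y)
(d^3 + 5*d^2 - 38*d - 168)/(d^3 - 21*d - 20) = (d^2 + d - 42)/(d^2 - 4*d - 5)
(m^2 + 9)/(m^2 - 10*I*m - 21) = (m + 3*I)/(m - 7*I)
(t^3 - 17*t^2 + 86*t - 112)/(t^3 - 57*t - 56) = (t^2 - 9*t + 14)/(t^2 + 8*t + 7)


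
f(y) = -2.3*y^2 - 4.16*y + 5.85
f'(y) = -4.6*y - 4.16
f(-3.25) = -4.92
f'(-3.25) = 10.79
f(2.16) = -13.87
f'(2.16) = -14.10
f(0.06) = 5.59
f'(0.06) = -4.44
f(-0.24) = 6.72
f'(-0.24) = -3.06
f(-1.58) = 6.68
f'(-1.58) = 3.11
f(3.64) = -39.77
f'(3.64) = -20.90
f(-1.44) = 7.07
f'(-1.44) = 2.46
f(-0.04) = 6.01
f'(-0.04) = -3.98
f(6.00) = -101.91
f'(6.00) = -31.76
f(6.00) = -101.91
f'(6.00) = -31.76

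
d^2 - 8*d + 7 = (d - 7)*(d - 1)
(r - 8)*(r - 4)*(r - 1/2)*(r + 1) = r^4 - 23*r^3/2 + 51*r^2/2 + 22*r - 16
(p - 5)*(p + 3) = p^2 - 2*p - 15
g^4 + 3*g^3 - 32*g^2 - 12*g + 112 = (g - 4)*(g - 2)*(g + 2)*(g + 7)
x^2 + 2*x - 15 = (x - 3)*(x + 5)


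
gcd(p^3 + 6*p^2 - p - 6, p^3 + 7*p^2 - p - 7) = p^2 - 1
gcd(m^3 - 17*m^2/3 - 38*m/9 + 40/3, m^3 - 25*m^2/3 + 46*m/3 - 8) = m^2 - 22*m/3 + 8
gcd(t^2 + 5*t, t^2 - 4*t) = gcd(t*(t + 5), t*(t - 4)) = t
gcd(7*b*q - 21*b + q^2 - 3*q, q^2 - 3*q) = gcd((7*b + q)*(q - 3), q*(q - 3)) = q - 3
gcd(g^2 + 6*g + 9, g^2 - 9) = g + 3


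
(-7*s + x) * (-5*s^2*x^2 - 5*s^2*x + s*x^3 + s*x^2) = 35*s^3*x^2 + 35*s^3*x - 12*s^2*x^3 - 12*s^2*x^2 + s*x^4 + s*x^3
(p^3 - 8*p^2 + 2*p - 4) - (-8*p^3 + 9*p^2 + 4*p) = 9*p^3 - 17*p^2 - 2*p - 4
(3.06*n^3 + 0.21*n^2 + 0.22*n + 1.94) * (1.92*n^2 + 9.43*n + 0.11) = 5.8752*n^5 + 29.259*n^4 + 2.7393*n^3 + 5.8225*n^2 + 18.3184*n + 0.2134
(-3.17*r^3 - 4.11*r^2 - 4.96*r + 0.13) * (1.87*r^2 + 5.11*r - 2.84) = -5.9279*r^5 - 23.8844*r^4 - 21.2745*r^3 - 13.4301*r^2 + 14.7507*r - 0.3692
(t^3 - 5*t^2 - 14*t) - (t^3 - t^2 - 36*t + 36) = -4*t^2 + 22*t - 36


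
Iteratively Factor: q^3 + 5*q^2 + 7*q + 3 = (q + 1)*(q^2 + 4*q + 3) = (q + 1)^2*(q + 3)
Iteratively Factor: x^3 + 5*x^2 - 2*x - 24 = (x + 3)*(x^2 + 2*x - 8) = (x - 2)*(x + 3)*(x + 4)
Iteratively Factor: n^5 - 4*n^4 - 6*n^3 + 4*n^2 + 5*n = (n - 1)*(n^4 - 3*n^3 - 9*n^2 - 5*n) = (n - 1)*(n + 1)*(n^3 - 4*n^2 - 5*n) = n*(n - 1)*(n + 1)*(n^2 - 4*n - 5) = n*(n - 1)*(n + 1)^2*(n - 5)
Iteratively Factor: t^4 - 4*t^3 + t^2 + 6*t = (t - 2)*(t^3 - 2*t^2 - 3*t) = (t - 3)*(t - 2)*(t^2 + t) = (t - 3)*(t - 2)*(t + 1)*(t)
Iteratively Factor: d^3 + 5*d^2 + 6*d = (d)*(d^2 + 5*d + 6) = d*(d + 3)*(d + 2)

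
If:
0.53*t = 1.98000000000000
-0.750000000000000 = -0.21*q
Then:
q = 3.57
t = 3.74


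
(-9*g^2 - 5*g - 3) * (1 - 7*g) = 63*g^3 + 26*g^2 + 16*g - 3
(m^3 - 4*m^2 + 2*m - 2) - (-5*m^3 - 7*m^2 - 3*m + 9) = 6*m^3 + 3*m^2 + 5*m - 11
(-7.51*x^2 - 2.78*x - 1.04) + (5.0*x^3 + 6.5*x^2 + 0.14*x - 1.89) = 5.0*x^3 - 1.01*x^2 - 2.64*x - 2.93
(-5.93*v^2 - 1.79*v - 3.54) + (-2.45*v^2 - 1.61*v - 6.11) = -8.38*v^2 - 3.4*v - 9.65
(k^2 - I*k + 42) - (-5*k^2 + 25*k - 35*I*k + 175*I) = 6*k^2 - 25*k + 34*I*k + 42 - 175*I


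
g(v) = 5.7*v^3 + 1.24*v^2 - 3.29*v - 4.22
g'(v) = 17.1*v^2 + 2.48*v - 3.29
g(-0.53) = -2.98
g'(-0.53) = 0.20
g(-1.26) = -9.51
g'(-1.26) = 20.73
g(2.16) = 51.90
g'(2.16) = 81.85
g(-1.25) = -9.30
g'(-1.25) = 20.33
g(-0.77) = -3.55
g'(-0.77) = 4.94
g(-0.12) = -3.82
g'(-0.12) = -3.34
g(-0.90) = -4.41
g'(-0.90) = 8.33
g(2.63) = 99.40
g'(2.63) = 121.51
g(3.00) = 150.97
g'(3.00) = 158.05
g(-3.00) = -137.09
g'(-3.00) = 143.17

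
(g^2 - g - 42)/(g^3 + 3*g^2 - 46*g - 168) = 1/(g + 4)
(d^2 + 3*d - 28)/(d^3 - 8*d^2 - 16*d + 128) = (d + 7)/(d^2 - 4*d - 32)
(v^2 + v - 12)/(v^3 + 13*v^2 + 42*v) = (v^2 + v - 12)/(v*(v^2 + 13*v + 42))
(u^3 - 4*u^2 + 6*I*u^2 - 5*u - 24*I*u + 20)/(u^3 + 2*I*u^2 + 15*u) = (u^2 + u*(-4 + I) - 4*I)/(u*(u - 3*I))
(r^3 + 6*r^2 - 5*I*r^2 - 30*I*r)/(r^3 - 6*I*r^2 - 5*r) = (r + 6)/(r - I)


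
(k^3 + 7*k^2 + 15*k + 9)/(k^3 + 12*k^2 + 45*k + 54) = (k + 1)/(k + 6)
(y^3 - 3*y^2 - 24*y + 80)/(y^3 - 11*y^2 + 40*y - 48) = (y + 5)/(y - 3)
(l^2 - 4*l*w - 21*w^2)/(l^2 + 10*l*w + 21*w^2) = (l - 7*w)/(l + 7*w)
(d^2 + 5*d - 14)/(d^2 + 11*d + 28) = (d - 2)/(d + 4)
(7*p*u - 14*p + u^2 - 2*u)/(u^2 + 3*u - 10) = (7*p + u)/(u + 5)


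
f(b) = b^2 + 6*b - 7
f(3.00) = 20.00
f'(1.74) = 9.48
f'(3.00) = 12.00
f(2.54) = 14.69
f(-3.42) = -15.82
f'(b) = 2*b + 6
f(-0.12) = -7.71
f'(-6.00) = -6.00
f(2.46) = 13.81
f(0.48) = -3.89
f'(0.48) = 6.96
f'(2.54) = 11.08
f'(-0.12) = 5.76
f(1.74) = 6.47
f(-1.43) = -13.54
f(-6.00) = -7.00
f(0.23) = -5.57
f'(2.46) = 10.92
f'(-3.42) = -0.84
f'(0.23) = 6.46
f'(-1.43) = 3.14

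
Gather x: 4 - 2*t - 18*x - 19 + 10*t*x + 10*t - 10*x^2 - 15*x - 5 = 8*t - 10*x^2 + x*(10*t - 33) - 20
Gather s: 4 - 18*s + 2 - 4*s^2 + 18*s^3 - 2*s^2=18*s^3 - 6*s^2 - 18*s + 6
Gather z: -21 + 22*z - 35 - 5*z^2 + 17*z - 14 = -5*z^2 + 39*z - 70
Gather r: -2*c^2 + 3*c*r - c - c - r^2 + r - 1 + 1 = -2*c^2 - 2*c - r^2 + r*(3*c + 1)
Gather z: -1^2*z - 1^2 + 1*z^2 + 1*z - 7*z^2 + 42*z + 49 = -6*z^2 + 42*z + 48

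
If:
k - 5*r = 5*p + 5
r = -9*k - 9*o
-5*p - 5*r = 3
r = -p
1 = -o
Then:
No Solution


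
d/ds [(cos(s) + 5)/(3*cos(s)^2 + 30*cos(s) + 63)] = (cos(s)^2 + 10*cos(s) + 29)*sin(s)/(3*(cos(s)^2 + 10*cos(s) + 21)^2)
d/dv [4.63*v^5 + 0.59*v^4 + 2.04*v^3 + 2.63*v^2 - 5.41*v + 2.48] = 23.15*v^4 + 2.36*v^3 + 6.12*v^2 + 5.26*v - 5.41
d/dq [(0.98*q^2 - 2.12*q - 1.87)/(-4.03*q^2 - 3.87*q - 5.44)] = (-12.3362*q^2 - 25.7346*q + 4.2959)/(16.2409*q^4 + 31.1922*q^3 + 58.8233*q^2 + 42.1056*q + 29.5936)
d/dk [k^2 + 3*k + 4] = 2*k + 3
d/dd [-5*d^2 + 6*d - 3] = 6 - 10*d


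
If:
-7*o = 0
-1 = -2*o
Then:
No Solution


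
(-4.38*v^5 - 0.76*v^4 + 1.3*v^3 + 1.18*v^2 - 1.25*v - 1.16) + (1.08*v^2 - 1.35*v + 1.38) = -4.38*v^5 - 0.76*v^4 + 1.3*v^3 + 2.26*v^2 - 2.6*v + 0.22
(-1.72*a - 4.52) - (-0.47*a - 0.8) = -1.25*a - 3.72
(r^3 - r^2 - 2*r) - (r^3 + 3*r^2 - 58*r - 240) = -4*r^2 + 56*r + 240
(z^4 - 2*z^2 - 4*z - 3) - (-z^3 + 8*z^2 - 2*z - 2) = z^4 + z^3 - 10*z^2 - 2*z - 1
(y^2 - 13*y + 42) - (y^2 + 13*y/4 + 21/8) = 315/8 - 65*y/4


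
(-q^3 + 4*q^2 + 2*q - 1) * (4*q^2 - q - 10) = -4*q^5 + 17*q^4 + 14*q^3 - 46*q^2 - 19*q + 10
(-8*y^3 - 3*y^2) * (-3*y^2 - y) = 24*y^5 + 17*y^4 + 3*y^3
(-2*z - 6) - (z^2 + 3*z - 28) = -z^2 - 5*z + 22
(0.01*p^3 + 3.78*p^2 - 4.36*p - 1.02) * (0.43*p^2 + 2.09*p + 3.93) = 0.0043*p^5 + 1.6463*p^4 + 6.0647*p^3 + 5.3044*p^2 - 19.2666*p - 4.0086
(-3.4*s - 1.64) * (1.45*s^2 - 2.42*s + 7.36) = -4.93*s^3 + 5.85*s^2 - 21.0552*s - 12.0704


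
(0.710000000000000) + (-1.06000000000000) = -0.350000000000000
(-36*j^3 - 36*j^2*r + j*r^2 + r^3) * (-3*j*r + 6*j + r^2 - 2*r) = 108*j^4*r - 216*j^4 + 72*j^3*r^2 - 144*j^3*r - 39*j^2*r^3 + 78*j^2*r^2 - 2*j*r^4 + 4*j*r^3 + r^5 - 2*r^4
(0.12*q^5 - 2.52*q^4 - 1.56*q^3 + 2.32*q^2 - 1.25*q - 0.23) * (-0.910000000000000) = -0.1092*q^5 + 2.2932*q^4 + 1.4196*q^3 - 2.1112*q^2 + 1.1375*q + 0.2093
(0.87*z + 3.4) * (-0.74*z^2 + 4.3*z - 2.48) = -0.6438*z^3 + 1.225*z^2 + 12.4624*z - 8.432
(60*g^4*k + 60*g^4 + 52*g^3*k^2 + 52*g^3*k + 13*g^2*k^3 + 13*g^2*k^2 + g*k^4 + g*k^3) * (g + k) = 60*g^5*k + 60*g^5 + 112*g^4*k^2 + 112*g^4*k + 65*g^3*k^3 + 65*g^3*k^2 + 14*g^2*k^4 + 14*g^2*k^3 + g*k^5 + g*k^4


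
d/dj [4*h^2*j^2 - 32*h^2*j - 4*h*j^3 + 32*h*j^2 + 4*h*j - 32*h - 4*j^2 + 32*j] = 8*h^2*j - 32*h^2 - 12*h*j^2 + 64*h*j + 4*h - 8*j + 32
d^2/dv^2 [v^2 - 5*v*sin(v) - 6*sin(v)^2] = 5*v*sin(v) + 24*sin(v)^2 - 10*cos(v) - 10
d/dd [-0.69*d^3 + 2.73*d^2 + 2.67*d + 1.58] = -2.07*d^2 + 5.46*d + 2.67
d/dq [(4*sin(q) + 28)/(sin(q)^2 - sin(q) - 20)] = -4*(sin(q)^2 + 14*sin(q) + 13)*cos(q)/(sin(q) + cos(q)^2 + 19)^2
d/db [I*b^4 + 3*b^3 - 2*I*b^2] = b*(4*I*b^2 + 9*b - 4*I)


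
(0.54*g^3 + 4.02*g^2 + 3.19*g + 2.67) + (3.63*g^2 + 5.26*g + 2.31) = 0.54*g^3 + 7.65*g^2 + 8.45*g + 4.98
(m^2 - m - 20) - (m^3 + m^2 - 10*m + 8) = -m^3 + 9*m - 28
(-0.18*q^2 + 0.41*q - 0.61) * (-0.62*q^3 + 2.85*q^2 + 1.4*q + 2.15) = 0.1116*q^5 - 0.7672*q^4 + 1.2947*q^3 - 1.5515*q^2 + 0.0275*q - 1.3115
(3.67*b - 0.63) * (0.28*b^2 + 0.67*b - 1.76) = 1.0276*b^3 + 2.2825*b^2 - 6.8813*b + 1.1088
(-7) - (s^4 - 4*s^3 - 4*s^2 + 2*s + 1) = -s^4 + 4*s^3 + 4*s^2 - 2*s - 8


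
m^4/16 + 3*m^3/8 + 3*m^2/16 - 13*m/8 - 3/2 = (m/4 + 1/4)*(m/4 + 1)*(m - 2)*(m + 3)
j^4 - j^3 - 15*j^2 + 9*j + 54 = (j - 3)^2*(j + 2)*(j + 3)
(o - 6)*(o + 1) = o^2 - 5*o - 6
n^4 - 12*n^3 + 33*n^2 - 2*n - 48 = (n - 8)*(n - 3)*(n - 2)*(n + 1)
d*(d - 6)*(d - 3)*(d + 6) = d^4 - 3*d^3 - 36*d^2 + 108*d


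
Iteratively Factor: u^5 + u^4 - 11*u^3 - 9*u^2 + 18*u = (u - 1)*(u^4 + 2*u^3 - 9*u^2 - 18*u) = (u - 3)*(u - 1)*(u^3 + 5*u^2 + 6*u) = (u - 3)*(u - 1)*(u + 2)*(u^2 + 3*u) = (u - 3)*(u - 1)*(u + 2)*(u + 3)*(u)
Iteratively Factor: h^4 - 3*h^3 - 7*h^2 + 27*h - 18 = (h - 1)*(h^3 - 2*h^2 - 9*h + 18) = (h - 1)*(h + 3)*(h^2 - 5*h + 6) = (h - 2)*(h - 1)*(h + 3)*(h - 3)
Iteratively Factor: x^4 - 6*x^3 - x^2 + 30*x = (x - 5)*(x^3 - x^2 - 6*x) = (x - 5)*(x + 2)*(x^2 - 3*x) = x*(x - 5)*(x + 2)*(x - 3)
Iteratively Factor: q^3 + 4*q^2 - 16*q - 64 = (q + 4)*(q^2 - 16) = (q - 4)*(q + 4)*(q + 4)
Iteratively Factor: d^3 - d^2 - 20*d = (d)*(d^2 - d - 20) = d*(d - 5)*(d + 4)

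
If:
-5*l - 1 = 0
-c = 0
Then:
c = 0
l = -1/5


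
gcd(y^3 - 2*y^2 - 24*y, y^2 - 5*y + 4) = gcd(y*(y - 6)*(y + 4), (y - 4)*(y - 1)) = 1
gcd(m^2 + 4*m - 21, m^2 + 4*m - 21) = m^2 + 4*m - 21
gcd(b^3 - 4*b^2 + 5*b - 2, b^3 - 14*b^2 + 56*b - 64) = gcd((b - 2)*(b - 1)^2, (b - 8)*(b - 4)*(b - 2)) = b - 2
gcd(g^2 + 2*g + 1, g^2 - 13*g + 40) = 1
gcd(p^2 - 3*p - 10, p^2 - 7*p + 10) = p - 5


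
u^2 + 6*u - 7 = (u - 1)*(u + 7)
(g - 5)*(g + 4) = g^2 - g - 20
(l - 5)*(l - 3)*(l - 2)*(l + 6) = l^4 - 4*l^3 - 29*l^2 + 156*l - 180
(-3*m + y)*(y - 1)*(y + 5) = -3*m*y^2 - 12*m*y + 15*m + y^3 + 4*y^2 - 5*y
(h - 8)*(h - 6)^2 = h^3 - 20*h^2 + 132*h - 288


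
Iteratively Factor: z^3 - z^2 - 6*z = (z - 3)*(z^2 + 2*z) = z*(z - 3)*(z + 2)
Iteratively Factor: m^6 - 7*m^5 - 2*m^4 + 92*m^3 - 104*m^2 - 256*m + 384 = (m + 3)*(m^5 - 10*m^4 + 28*m^3 + 8*m^2 - 128*m + 128) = (m - 2)*(m + 3)*(m^4 - 8*m^3 + 12*m^2 + 32*m - 64) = (m - 2)*(m + 2)*(m + 3)*(m^3 - 10*m^2 + 32*m - 32) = (m - 4)*(m - 2)*(m + 2)*(m + 3)*(m^2 - 6*m + 8) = (m - 4)*(m - 2)^2*(m + 2)*(m + 3)*(m - 4)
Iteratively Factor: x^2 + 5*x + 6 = (x + 2)*(x + 3)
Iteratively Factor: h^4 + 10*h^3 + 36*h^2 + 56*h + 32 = (h + 4)*(h^3 + 6*h^2 + 12*h + 8) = (h + 2)*(h + 4)*(h^2 + 4*h + 4) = (h + 2)^2*(h + 4)*(h + 2)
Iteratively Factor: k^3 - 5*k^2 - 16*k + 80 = (k + 4)*(k^2 - 9*k + 20) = (k - 4)*(k + 4)*(k - 5)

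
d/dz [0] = 0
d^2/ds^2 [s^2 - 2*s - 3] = 2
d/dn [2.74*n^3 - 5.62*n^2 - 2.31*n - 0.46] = 8.22*n^2 - 11.24*n - 2.31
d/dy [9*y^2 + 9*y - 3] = 18*y + 9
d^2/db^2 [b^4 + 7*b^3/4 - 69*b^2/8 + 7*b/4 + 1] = 12*b^2 + 21*b/2 - 69/4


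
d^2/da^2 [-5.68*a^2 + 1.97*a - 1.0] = -11.3600000000000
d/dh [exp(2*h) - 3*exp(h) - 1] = (2*exp(h) - 3)*exp(h)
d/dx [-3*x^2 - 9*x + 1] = -6*x - 9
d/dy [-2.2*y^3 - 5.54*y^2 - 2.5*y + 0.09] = -6.6*y^2 - 11.08*y - 2.5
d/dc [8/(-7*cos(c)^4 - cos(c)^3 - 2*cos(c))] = 8*(-28*cos(c)^3 - 3*cos(c)^2 - 2)*sin(c)/((7*cos(c)^3 + cos(c)^2 + 2)^2*cos(c)^2)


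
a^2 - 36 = (a - 6)*(a + 6)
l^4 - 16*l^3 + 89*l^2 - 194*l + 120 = (l - 6)*(l - 5)*(l - 4)*(l - 1)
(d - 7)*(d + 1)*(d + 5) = d^3 - d^2 - 37*d - 35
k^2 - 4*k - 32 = (k - 8)*(k + 4)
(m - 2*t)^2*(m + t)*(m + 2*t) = m^4 - m^3*t - 6*m^2*t^2 + 4*m*t^3 + 8*t^4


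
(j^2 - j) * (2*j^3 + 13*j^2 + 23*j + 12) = 2*j^5 + 11*j^4 + 10*j^3 - 11*j^2 - 12*j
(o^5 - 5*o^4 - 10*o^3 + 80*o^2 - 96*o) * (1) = o^5 - 5*o^4 - 10*o^3 + 80*o^2 - 96*o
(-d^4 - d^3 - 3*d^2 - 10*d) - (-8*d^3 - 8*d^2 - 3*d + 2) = -d^4 + 7*d^3 + 5*d^2 - 7*d - 2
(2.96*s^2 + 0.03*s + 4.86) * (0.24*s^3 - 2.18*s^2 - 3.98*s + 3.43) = 0.7104*s^5 - 6.4456*s^4 - 10.6798*s^3 - 0.561400000000001*s^2 - 19.2399*s + 16.6698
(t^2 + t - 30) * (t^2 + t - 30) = t^4 + 2*t^3 - 59*t^2 - 60*t + 900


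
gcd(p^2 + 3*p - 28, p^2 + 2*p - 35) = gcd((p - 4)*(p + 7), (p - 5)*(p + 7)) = p + 7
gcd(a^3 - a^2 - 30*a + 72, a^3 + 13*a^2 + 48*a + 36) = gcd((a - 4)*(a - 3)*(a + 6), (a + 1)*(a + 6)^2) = a + 6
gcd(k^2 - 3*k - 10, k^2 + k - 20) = 1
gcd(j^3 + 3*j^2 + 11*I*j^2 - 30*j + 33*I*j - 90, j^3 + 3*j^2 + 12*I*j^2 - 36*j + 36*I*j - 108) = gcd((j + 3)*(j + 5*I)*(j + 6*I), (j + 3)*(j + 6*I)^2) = j^2 + j*(3 + 6*I) + 18*I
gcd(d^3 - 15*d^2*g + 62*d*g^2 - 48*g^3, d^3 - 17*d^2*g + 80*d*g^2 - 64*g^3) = d^2 - 9*d*g + 8*g^2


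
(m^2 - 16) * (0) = 0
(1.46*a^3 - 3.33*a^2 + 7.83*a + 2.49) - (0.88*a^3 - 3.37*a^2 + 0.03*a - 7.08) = 0.58*a^3 + 0.04*a^2 + 7.8*a + 9.57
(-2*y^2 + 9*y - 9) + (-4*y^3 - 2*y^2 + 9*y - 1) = -4*y^3 - 4*y^2 + 18*y - 10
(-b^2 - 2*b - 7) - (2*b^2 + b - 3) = -3*b^2 - 3*b - 4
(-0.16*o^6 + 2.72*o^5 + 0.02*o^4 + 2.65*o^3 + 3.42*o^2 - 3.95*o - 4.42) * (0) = 0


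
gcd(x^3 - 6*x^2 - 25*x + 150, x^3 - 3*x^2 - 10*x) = x - 5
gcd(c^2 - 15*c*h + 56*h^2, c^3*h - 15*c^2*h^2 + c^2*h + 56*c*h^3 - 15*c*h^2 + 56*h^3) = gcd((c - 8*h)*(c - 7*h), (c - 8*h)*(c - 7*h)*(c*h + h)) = c^2 - 15*c*h + 56*h^2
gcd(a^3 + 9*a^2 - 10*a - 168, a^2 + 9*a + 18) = a + 6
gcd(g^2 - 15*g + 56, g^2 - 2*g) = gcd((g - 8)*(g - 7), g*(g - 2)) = 1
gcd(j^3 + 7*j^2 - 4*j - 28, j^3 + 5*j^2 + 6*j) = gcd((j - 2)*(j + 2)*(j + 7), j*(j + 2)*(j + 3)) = j + 2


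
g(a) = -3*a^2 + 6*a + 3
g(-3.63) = -58.31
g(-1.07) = -6.85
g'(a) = 6 - 6*a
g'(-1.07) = 12.42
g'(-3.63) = 27.78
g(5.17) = -46.17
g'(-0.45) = 8.70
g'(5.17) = -25.02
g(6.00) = -69.00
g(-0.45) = -0.31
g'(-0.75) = 10.50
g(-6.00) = -141.00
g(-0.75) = -3.19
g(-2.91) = -39.86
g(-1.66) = -15.23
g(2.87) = -4.49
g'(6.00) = -30.00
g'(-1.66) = 15.96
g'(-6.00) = 42.00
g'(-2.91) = 23.46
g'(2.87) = -11.22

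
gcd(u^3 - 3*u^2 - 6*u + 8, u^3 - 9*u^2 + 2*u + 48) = u + 2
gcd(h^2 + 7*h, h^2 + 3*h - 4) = 1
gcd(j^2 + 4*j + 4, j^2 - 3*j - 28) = 1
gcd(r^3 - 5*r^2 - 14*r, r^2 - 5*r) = r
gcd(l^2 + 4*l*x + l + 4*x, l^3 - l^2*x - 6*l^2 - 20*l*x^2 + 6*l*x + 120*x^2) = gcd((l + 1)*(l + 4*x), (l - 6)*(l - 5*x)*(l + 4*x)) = l + 4*x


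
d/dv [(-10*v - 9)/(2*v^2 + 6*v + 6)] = (10*v^2 + 18*v - 3)/(2*(v^4 + 6*v^3 + 15*v^2 + 18*v + 9))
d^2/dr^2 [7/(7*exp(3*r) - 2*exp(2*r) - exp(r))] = 7*((-63*exp(2*r) + 8*exp(r) + 1)*(-7*exp(2*r) + 2*exp(r) + 1) - 2*(-21*exp(2*r) + 4*exp(r) + 1)^2)*exp(-r)/(-7*exp(2*r) + 2*exp(r) + 1)^3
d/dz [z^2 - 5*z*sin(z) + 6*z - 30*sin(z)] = -5*z*cos(z) + 2*z - 5*sin(z) - 30*cos(z) + 6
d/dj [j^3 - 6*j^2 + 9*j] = 3*j^2 - 12*j + 9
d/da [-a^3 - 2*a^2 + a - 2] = -3*a^2 - 4*a + 1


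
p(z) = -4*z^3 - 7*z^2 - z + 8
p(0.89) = -1.25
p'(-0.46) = 2.90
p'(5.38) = -423.65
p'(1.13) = -32.14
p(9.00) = -3484.00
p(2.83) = -141.55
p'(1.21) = -35.51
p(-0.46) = 7.37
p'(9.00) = -1099.00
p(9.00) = -3484.00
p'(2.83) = -136.73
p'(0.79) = -19.55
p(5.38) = -822.87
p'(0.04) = -1.58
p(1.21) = -10.54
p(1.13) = -7.84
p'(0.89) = -22.97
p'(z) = -12*z^2 - 14*z - 1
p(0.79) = 0.87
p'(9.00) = -1099.00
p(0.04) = 7.95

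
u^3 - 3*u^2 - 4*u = u*(u - 4)*(u + 1)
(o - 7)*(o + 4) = o^2 - 3*o - 28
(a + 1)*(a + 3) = a^2 + 4*a + 3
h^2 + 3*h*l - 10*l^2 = (h - 2*l)*(h + 5*l)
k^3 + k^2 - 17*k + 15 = (k - 3)*(k - 1)*(k + 5)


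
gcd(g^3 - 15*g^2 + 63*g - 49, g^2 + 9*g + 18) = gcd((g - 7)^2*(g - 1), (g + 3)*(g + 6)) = 1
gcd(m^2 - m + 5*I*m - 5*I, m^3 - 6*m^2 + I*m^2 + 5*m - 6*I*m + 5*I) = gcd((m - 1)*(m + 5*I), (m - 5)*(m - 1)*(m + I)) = m - 1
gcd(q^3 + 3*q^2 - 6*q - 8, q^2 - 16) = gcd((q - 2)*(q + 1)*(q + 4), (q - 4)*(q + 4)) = q + 4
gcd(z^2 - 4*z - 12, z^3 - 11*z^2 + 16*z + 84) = z^2 - 4*z - 12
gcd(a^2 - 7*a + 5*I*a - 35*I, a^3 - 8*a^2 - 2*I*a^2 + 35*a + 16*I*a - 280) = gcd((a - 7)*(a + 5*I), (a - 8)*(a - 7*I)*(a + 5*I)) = a + 5*I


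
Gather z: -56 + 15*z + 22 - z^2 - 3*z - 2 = -z^2 + 12*z - 36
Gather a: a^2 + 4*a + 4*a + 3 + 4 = a^2 + 8*a + 7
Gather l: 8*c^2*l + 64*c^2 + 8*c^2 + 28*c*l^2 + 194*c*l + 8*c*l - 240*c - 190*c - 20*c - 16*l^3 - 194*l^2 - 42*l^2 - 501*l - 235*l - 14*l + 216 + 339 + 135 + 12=72*c^2 - 450*c - 16*l^3 + l^2*(28*c - 236) + l*(8*c^2 + 202*c - 750) + 702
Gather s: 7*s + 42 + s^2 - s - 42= s^2 + 6*s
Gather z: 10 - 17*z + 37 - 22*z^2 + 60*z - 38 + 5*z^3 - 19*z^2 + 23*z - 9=5*z^3 - 41*z^2 + 66*z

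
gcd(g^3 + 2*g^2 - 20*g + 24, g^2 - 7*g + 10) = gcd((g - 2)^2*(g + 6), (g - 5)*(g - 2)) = g - 2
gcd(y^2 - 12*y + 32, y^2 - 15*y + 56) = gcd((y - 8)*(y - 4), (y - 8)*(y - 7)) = y - 8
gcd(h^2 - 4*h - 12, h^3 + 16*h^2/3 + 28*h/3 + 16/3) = h + 2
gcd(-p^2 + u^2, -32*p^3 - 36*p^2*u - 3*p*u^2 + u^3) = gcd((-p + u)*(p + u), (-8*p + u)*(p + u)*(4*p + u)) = p + u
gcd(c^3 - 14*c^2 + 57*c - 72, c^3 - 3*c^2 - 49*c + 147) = c - 3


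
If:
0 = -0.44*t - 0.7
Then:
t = -1.59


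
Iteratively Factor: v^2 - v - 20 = (v - 5)*(v + 4)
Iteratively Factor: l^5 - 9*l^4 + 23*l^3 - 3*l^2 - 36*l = (l + 1)*(l^4 - 10*l^3 + 33*l^2 - 36*l) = l*(l + 1)*(l^3 - 10*l^2 + 33*l - 36) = l*(l - 4)*(l + 1)*(l^2 - 6*l + 9) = l*(l - 4)*(l - 3)*(l + 1)*(l - 3)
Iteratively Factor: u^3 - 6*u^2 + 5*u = (u)*(u^2 - 6*u + 5) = u*(u - 1)*(u - 5)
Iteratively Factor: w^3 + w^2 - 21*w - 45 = (w + 3)*(w^2 - 2*w - 15) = (w - 5)*(w + 3)*(w + 3)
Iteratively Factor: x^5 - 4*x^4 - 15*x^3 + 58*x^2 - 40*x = (x - 1)*(x^4 - 3*x^3 - 18*x^2 + 40*x) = (x - 1)*(x + 4)*(x^3 - 7*x^2 + 10*x) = (x - 5)*(x - 1)*(x + 4)*(x^2 - 2*x) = (x - 5)*(x - 2)*(x - 1)*(x + 4)*(x)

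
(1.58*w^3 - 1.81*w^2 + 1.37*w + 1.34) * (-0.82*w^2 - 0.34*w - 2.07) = -1.2956*w^5 + 0.947*w^4 - 3.7786*w^3 + 2.1821*w^2 - 3.2915*w - 2.7738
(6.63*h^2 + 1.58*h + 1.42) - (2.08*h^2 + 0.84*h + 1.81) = 4.55*h^2 + 0.74*h - 0.39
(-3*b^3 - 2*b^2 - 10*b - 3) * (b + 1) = -3*b^4 - 5*b^3 - 12*b^2 - 13*b - 3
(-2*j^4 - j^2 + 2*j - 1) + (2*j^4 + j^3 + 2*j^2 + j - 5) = j^3 + j^2 + 3*j - 6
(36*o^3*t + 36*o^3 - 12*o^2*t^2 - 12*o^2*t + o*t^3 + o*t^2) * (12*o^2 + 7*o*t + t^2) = 432*o^5*t + 432*o^5 + 108*o^4*t^2 + 108*o^4*t - 36*o^3*t^3 - 36*o^3*t^2 - 5*o^2*t^4 - 5*o^2*t^3 + o*t^5 + o*t^4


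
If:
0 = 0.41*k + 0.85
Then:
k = -2.07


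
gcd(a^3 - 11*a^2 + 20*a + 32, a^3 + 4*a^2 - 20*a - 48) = a - 4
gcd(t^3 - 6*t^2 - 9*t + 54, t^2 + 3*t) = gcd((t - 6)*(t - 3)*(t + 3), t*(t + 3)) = t + 3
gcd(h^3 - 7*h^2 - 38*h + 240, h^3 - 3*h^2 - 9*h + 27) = 1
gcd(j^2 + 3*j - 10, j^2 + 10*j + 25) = j + 5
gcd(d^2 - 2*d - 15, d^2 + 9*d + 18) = d + 3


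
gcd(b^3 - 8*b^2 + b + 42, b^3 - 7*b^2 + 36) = b^2 - b - 6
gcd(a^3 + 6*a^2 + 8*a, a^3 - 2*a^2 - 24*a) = a^2 + 4*a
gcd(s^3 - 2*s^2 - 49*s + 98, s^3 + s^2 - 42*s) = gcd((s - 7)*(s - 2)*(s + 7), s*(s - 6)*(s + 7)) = s + 7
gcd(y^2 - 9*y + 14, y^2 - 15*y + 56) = y - 7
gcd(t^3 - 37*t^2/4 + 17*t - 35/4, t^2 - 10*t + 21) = t - 7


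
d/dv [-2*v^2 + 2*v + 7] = 2 - 4*v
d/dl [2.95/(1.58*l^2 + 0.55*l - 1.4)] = (-9.322*l - 1.6225)/(1.58*l^2 + 0.55*l - 1.4)^2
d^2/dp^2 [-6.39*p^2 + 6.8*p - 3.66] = -12.7800000000000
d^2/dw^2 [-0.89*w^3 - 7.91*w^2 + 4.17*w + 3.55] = -5.34*w - 15.82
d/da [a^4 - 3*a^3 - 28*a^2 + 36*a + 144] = 4*a^3 - 9*a^2 - 56*a + 36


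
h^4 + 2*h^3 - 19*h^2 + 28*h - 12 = (h - 2)*(h - 1)^2*(h + 6)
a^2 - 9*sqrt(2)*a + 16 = (a - 8*sqrt(2))*(a - sqrt(2))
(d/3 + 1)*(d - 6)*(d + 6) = d^3/3 + d^2 - 12*d - 36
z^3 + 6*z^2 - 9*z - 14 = (z - 2)*(z + 1)*(z + 7)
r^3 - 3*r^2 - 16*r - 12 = (r - 6)*(r + 1)*(r + 2)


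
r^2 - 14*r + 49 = (r - 7)^2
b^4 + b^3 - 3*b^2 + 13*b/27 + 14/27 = (b - 1)*(b - 2/3)*(b + 1/3)*(b + 7/3)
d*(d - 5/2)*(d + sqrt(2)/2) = d^3 - 5*d^2/2 + sqrt(2)*d^2/2 - 5*sqrt(2)*d/4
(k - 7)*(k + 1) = k^2 - 6*k - 7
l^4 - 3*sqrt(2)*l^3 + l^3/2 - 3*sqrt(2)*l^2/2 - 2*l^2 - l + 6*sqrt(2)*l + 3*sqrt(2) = (l + 1/2)*(l - 3*sqrt(2))*(l - sqrt(2))*(l + sqrt(2))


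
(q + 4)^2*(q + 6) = q^3 + 14*q^2 + 64*q + 96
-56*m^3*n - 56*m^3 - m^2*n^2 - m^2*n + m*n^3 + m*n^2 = (-8*m + n)*(7*m + n)*(m*n + m)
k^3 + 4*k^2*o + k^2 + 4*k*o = k*(k + 1)*(k + 4*o)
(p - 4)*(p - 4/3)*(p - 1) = p^3 - 19*p^2/3 + 32*p/3 - 16/3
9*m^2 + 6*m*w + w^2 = (3*m + w)^2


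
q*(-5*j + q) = -5*j*q + q^2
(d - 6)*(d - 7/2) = d^2 - 19*d/2 + 21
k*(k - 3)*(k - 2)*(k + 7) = k^4 + 2*k^3 - 29*k^2 + 42*k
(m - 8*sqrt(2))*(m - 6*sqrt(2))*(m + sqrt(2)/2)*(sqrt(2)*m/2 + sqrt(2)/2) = sqrt(2)*m^4/2 - 27*m^3/2 + sqrt(2)*m^3/2 - 27*m^2/2 + 41*sqrt(2)*m^2 + 48*m + 41*sqrt(2)*m + 48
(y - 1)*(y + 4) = y^2 + 3*y - 4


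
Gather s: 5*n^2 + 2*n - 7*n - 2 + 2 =5*n^2 - 5*n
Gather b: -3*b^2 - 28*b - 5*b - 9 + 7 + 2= -3*b^2 - 33*b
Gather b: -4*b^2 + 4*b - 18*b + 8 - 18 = -4*b^2 - 14*b - 10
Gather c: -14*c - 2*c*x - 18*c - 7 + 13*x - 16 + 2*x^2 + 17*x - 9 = c*(-2*x - 32) + 2*x^2 + 30*x - 32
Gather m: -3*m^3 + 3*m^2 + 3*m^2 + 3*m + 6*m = -3*m^3 + 6*m^2 + 9*m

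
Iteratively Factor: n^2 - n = (n - 1)*(n)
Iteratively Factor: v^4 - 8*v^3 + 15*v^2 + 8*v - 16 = (v - 1)*(v^3 - 7*v^2 + 8*v + 16) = (v - 1)*(v + 1)*(v^2 - 8*v + 16) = (v - 4)*(v - 1)*(v + 1)*(v - 4)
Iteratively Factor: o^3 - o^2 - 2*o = (o - 2)*(o^2 + o) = (o - 2)*(o + 1)*(o)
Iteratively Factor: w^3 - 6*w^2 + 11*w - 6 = (w - 1)*(w^2 - 5*w + 6) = (w - 3)*(w - 1)*(w - 2)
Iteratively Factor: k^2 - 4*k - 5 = (k + 1)*(k - 5)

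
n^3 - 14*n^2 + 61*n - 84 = (n - 7)*(n - 4)*(n - 3)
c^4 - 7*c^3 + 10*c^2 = c^2*(c - 5)*(c - 2)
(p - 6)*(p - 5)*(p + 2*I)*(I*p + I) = I*p^4 - 2*p^3 - 10*I*p^3 + 20*p^2 + 19*I*p^2 - 38*p + 30*I*p - 60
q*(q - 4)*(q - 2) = q^3 - 6*q^2 + 8*q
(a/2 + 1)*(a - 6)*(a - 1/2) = a^3/2 - 9*a^2/4 - 5*a + 3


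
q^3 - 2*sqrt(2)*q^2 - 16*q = q*(q - 4*sqrt(2))*(q + 2*sqrt(2))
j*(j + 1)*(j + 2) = j^3 + 3*j^2 + 2*j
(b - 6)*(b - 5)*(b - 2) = b^3 - 13*b^2 + 52*b - 60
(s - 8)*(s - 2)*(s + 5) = s^3 - 5*s^2 - 34*s + 80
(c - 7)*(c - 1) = c^2 - 8*c + 7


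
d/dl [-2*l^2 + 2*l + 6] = 2 - 4*l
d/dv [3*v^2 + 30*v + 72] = 6*v + 30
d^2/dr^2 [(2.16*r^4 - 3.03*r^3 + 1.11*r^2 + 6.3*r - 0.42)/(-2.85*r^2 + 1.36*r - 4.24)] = (-35.0892*r^6 + 50.23296*r^5 - 180.579456*r^4 + 26.3181*r^3 - 469.864404*r^2 + 773.840448*r - 121.163808)/(23.149125*r^6 - 33.1398*r^5 + 119.13228*r^4 - 101.120896*r^3 + 177.235392*r^2 - 73.348608*r + 76.225024)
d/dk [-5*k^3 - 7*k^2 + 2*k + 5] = -15*k^2 - 14*k + 2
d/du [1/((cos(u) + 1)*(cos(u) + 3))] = 2*(cos(u) + 2)*sin(u)/((cos(u) + 1)^2*(cos(u) + 3)^2)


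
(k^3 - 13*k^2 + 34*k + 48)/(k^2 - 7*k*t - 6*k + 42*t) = (-k^2 + 7*k + 8)/(-k + 7*t)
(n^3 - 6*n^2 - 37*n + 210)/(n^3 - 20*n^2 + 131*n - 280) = (n + 6)/(n - 8)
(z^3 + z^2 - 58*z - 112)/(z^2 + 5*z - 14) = (z^2 - 6*z - 16)/(z - 2)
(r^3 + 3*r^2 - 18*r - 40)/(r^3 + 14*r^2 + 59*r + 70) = (r - 4)/(r + 7)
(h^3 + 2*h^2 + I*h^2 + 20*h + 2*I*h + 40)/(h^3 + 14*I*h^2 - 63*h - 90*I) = (h^2 + h*(2 - 4*I) - 8*I)/(h^2 + 9*I*h - 18)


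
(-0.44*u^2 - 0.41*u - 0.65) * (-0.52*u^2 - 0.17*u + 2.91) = 0.2288*u^4 + 0.288*u^3 - 0.8727*u^2 - 1.0826*u - 1.8915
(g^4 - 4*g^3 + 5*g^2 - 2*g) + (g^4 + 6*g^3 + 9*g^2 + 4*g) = 2*g^4 + 2*g^3 + 14*g^2 + 2*g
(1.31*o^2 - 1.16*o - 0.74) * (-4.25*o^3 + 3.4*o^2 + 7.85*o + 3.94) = -5.5675*o^5 + 9.384*o^4 + 9.4845*o^3 - 6.4606*o^2 - 10.3794*o - 2.9156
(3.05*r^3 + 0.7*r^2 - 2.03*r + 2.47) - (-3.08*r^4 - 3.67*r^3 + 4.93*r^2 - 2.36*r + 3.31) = 3.08*r^4 + 6.72*r^3 - 4.23*r^2 + 0.33*r - 0.84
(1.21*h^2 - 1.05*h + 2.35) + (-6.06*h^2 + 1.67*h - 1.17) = -4.85*h^2 + 0.62*h + 1.18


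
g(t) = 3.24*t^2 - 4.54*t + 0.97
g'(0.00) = -4.54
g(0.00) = 0.97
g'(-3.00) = -23.98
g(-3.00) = 43.75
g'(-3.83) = -29.36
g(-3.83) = 65.89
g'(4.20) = 22.68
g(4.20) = 39.06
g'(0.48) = -1.43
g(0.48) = -0.46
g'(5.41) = 30.52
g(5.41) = 71.24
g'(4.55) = 24.94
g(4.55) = 47.39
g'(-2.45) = -20.42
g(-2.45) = 31.54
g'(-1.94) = -17.11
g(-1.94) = 21.97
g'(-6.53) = -46.85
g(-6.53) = 168.77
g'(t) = 6.48*t - 4.54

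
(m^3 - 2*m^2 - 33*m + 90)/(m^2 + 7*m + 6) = (m^2 - 8*m + 15)/(m + 1)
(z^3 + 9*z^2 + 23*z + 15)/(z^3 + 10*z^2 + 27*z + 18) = (z + 5)/(z + 6)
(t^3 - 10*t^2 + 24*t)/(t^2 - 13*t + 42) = t*(t - 4)/(t - 7)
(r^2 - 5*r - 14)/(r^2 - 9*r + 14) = (r + 2)/(r - 2)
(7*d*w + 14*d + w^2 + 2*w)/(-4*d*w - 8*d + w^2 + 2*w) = (7*d + w)/(-4*d + w)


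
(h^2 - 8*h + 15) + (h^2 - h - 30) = 2*h^2 - 9*h - 15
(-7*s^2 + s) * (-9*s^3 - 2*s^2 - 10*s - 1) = 63*s^5 + 5*s^4 + 68*s^3 - 3*s^2 - s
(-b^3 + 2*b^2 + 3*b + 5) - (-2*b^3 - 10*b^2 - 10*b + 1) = b^3 + 12*b^2 + 13*b + 4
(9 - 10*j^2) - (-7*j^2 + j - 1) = -3*j^2 - j + 10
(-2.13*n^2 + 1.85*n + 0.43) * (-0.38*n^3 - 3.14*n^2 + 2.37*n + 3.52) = 0.8094*n^5 + 5.9852*n^4 - 11.0205*n^3 - 4.4633*n^2 + 7.5311*n + 1.5136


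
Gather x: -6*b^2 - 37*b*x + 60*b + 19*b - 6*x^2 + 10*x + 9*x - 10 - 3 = -6*b^2 + 79*b - 6*x^2 + x*(19 - 37*b) - 13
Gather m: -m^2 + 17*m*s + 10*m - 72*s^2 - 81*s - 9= -m^2 + m*(17*s + 10) - 72*s^2 - 81*s - 9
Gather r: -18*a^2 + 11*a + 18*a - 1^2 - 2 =-18*a^2 + 29*a - 3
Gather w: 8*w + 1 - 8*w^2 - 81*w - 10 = -8*w^2 - 73*w - 9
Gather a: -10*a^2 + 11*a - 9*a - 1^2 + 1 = -10*a^2 + 2*a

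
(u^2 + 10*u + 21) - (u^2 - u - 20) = 11*u + 41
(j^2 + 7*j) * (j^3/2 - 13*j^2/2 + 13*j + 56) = j^5/2 - 3*j^4 - 65*j^3/2 + 147*j^2 + 392*j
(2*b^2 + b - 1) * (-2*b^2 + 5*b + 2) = -4*b^4 + 8*b^3 + 11*b^2 - 3*b - 2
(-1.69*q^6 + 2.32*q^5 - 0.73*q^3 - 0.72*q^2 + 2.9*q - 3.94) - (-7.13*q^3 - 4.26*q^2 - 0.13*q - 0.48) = -1.69*q^6 + 2.32*q^5 + 6.4*q^3 + 3.54*q^2 + 3.03*q - 3.46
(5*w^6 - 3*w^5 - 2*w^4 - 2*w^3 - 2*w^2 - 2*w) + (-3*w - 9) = 5*w^6 - 3*w^5 - 2*w^4 - 2*w^3 - 2*w^2 - 5*w - 9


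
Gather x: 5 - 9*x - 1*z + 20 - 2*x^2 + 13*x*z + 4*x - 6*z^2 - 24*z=-2*x^2 + x*(13*z - 5) - 6*z^2 - 25*z + 25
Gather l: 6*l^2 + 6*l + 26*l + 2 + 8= 6*l^2 + 32*l + 10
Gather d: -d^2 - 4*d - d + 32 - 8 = -d^2 - 5*d + 24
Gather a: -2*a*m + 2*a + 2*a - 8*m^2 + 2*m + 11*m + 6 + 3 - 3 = a*(4 - 2*m) - 8*m^2 + 13*m + 6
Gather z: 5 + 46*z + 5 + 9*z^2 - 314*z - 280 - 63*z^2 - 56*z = -54*z^2 - 324*z - 270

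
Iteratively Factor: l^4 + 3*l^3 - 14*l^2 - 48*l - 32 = (l + 4)*(l^3 - l^2 - 10*l - 8) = (l - 4)*(l + 4)*(l^2 + 3*l + 2) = (l - 4)*(l + 2)*(l + 4)*(l + 1)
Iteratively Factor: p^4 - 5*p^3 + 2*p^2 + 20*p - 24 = (p - 3)*(p^3 - 2*p^2 - 4*p + 8) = (p - 3)*(p - 2)*(p^2 - 4) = (p - 3)*(p - 2)^2*(p + 2)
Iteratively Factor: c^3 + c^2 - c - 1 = (c + 1)*(c^2 - 1) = (c - 1)*(c + 1)*(c + 1)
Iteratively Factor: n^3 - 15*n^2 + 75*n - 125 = (n - 5)*(n^2 - 10*n + 25) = (n - 5)^2*(n - 5)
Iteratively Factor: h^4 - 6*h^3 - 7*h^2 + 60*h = (h)*(h^3 - 6*h^2 - 7*h + 60) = h*(h - 5)*(h^2 - h - 12) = h*(h - 5)*(h - 4)*(h + 3)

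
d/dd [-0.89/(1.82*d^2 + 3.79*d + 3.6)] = (3.2396*d + 3.3731)/(1.82*d^2 + 3.79*d + 3.6)^2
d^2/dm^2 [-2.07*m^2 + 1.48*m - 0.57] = -4.14000000000000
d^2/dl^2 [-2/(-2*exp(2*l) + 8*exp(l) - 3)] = 16*((1 - exp(l))*(2*exp(2*l) - 8*exp(l) + 3) + 4*(exp(l) - 2)^2*exp(l))*exp(l)/(2*exp(2*l) - 8*exp(l) + 3)^3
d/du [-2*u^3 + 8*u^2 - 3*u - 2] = -6*u^2 + 16*u - 3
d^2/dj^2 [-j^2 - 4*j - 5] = -2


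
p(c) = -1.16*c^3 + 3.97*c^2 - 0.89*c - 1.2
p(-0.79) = 2.55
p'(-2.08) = -32.46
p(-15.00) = 4820.40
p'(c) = -3.48*c^2 + 7.94*c - 0.89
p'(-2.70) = -47.70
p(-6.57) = 504.98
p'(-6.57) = -203.27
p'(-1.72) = -24.84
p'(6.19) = -85.08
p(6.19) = -129.72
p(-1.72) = 17.98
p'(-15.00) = -902.99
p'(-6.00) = -173.81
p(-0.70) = 1.77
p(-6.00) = 397.62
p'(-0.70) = -8.15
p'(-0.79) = -9.33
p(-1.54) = 13.82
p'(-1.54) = -21.37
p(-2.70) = 52.98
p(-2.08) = 28.27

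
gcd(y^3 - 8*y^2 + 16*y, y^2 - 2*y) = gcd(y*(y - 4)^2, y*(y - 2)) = y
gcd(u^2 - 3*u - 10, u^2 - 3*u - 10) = u^2 - 3*u - 10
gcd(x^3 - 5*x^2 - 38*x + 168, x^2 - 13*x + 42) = x - 7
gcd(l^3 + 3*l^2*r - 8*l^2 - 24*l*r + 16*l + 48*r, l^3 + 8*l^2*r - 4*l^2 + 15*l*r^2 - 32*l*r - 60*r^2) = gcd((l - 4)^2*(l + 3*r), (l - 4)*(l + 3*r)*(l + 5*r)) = l^2 + 3*l*r - 4*l - 12*r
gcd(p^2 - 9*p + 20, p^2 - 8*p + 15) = p - 5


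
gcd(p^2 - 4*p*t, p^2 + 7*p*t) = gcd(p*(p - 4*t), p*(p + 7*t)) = p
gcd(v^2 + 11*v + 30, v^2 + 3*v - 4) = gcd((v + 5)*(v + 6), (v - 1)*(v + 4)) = 1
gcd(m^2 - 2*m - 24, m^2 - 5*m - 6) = m - 6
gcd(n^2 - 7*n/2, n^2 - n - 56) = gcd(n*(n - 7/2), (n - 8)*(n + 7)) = 1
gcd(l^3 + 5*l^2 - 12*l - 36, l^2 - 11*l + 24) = l - 3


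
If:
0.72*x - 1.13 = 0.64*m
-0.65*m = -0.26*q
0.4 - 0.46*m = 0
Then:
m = 0.87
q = 2.17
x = 2.34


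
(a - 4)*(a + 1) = a^2 - 3*a - 4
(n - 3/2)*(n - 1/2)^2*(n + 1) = n^4 - 3*n^3/2 - 3*n^2/4 + 11*n/8 - 3/8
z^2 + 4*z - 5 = (z - 1)*(z + 5)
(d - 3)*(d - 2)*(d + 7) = d^3 + 2*d^2 - 29*d + 42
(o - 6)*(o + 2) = o^2 - 4*o - 12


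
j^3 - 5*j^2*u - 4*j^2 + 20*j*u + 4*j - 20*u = (j - 2)^2*(j - 5*u)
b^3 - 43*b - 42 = (b - 7)*(b + 1)*(b + 6)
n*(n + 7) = n^2 + 7*n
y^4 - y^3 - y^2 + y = y*(y - 1)^2*(y + 1)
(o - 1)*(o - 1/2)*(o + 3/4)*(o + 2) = o^4 + 5*o^3/4 - 17*o^2/8 - 7*o/8 + 3/4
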